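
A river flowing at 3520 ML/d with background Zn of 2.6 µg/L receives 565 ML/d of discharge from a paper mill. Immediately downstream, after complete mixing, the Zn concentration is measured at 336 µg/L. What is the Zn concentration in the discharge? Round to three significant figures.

Mass balance: 3520·2.600 + 565.0·Cₑ = 4085·336.0
→ Cₑ = (4085·336.0 − 3520·2.600) / 565.0 = 2413 µg/L.

2410 µg/L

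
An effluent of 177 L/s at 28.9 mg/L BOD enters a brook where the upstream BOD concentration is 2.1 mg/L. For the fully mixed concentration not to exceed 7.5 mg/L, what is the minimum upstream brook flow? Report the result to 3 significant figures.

701 L/s

Set C_mix = 7.5: (Q·2.100 + 177.0·28.90) / (Q + 177.0) = 7.5
→ Q = 177.0·(28.90 − 7.5)/(7.5 − 2.100) = 701.4 L/s.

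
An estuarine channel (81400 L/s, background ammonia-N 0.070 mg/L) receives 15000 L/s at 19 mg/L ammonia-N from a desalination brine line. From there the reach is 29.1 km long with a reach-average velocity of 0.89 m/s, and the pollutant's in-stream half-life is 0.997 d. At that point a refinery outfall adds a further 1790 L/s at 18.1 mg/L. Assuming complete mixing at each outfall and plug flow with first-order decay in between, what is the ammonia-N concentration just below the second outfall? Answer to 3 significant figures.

2.61 mg/L

After mixing, C = (81400·0.07000 + 15000·19.00) / 96400 = 290700/96400 = 3.016 mg/L; combined flow 96400 L/s.
Travel time t = 29.1·1000 / 0.89 = 32700 s = 9.082 h.
Half-life 0.997 d → k = ln 2 / 0.997 = 0.6952 d⁻¹.
After decay, C = 3.016 × e^(−kt) = 3.016 × 0.7687 = 2.318 mg/L.
Second outfall: C = (96400·2.318 + 1790·18.10)/98190 = 2.606 mg/L.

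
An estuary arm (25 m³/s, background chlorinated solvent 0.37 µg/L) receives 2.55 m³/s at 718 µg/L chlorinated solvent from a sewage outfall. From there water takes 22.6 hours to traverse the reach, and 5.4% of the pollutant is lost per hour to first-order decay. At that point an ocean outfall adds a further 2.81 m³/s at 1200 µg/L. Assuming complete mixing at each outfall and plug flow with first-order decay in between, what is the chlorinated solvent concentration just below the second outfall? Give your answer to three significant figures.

After mixing, C = (25.00·0.3700 + 2.550·718.0) / 27.55 = 1840/27.55 = 66.79 µg/L; combined flow 27.55 m³/s.
5.4%/h lost → k = −ln(1 − 0.054) = 0.05551 h⁻¹.
Decay over the reach: 66.79·exp(−kt) = 66.79·0.2852 = 19.05 µg/L.
At the second outfall, C = (27.55·19.05 + 2.810·1200) / (27.55 + 2.810) = 128.4 µg/L.

128 µg/L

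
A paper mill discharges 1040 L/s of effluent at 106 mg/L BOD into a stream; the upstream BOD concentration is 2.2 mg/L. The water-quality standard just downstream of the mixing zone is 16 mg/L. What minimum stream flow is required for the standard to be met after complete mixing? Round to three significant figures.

Set C_mix = 16: (Q·2.200 + 1040·106.0) / (Q + 1040) = 16
→ Q = 1040·(106.0 − 16)/(16 − 2.200) = 6783 L/s.

6780 L/s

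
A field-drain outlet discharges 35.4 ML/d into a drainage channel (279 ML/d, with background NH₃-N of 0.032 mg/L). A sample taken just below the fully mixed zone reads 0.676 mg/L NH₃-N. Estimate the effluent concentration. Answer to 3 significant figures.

Mass balance: 279.0·0.03200 + 35.40·Cₑ = 314.4·0.6760
→ Cₑ = (314.4·0.6760 − 279.0·0.03200) / 35.40 = 5.752 mg/L.

5.75 mg/L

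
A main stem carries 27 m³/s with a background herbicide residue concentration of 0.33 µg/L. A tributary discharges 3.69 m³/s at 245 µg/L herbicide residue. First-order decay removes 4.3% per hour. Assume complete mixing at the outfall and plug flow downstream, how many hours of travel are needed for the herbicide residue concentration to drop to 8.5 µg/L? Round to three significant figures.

Conservation of mass: C = (27.00·0.3300 + 3.690·245.0) / 30.69 = 913.0/30.69 = 29.75 µg/L.
4.3%/h lost → k = −ln(1 − 0.043) = 0.04395 h⁻¹.
29.75·exp(−k·t) = 8.5 → t = ln(29.75/8.5)/k = 102600 s = 28.50 h.

28.5 h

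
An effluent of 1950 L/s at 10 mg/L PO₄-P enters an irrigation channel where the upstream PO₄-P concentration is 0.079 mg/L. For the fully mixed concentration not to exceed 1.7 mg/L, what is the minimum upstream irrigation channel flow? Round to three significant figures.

9980 L/s

Set C_mix = 1.7: (Q·0.07900 + 1950·10.00) / (Q + 1950) = 1.7
→ Q = 1950·(10.00 − 1.7)/(1.7 − 0.07900) = 9985 L/s.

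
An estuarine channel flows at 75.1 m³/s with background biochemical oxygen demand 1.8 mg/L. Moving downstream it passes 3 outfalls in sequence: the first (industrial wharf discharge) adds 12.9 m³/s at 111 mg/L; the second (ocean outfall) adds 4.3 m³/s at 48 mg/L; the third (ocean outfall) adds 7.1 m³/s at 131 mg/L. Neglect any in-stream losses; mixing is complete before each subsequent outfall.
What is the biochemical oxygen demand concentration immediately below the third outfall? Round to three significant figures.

Below outfall 1: Q → 88.00 m³/s, C = (75.10·1.800 + 12.90·111.0)/88.00 = 17.81 mg/L.
Below outfall 2: Q → 92.30 m³/s, C = (88.00·17.81 + 4.300·48.00)/92.30 = 19.21 mg/L.
Below outfall 3: Q → 99.40 m³/s, C = (92.30·19.21 + 7.100·131.0)/99.40 = 27.20 mg/L.

27.2 mg/L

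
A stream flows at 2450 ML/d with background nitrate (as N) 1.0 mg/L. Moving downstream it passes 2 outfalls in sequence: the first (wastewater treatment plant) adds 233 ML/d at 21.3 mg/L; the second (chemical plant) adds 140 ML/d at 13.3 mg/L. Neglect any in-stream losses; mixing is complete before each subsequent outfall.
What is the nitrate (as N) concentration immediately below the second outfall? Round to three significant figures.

After outfall 1: Q = 2450 + 233.0 = 2683 ML/d; C = (2450·1.000 + 233.0·21.30)/2683 = 2.763 mg/L.
After outfall 2: Q = 2683 + 140.0 = 2823 ML/d; C = (2683·2.763 + 140.0·13.30)/2823 = 3.285 mg/L.

3.29 mg/L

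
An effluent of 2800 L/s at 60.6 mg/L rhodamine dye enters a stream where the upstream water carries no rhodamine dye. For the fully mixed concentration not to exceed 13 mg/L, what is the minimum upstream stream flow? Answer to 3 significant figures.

10300 L/s

Set C_mix = 13: (Q·0 + 2800·60.60) / (Q + 2800) = 13
→ Q = 2800·(60.60 − 13)/(13 − 0) = 10250 L/s.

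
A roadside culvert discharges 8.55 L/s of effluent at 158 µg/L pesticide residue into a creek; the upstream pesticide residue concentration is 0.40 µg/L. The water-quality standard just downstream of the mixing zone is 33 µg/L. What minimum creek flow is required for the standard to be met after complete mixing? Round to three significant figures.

Set C_mix = 33: (Q·0.4000 + 8.550·158.0) / (Q + 8.550) = 33
→ Q = 8.550·(158.0 − 33)/(33 − 0.4000) = 32.78 L/s.

32.8 L/s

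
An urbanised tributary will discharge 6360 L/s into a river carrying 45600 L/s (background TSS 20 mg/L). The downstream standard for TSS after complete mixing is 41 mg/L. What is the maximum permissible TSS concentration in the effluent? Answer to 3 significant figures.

192 mg/L

At the limit, (Qr·Cr + Qe·Cₑ)/(Qr + Qe) = 41:
Cₑ = (51960·41 − 45600·20.00) / 6360 = 191.6 mg/L.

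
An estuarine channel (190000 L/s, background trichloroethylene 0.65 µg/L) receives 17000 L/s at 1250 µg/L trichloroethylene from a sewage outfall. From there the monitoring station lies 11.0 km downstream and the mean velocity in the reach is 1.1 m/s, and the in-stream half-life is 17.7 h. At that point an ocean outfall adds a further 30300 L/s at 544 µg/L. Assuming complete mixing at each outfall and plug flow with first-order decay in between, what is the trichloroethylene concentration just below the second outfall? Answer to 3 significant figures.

150 µg/L

Conservation of mass: C = (190000·0.6500 + 17000·1250) / 207000 = 21370000/207000 = 103.3 µg/L; combined flow 207000 L/s.
Travel time t = 11.0·1000 / 1.1 = 10000 s = 2.778 h.
Half-life 17.7 h → k = ln 2 / 17.7 = 0.03916 h⁻¹ = 0.9399 d⁻¹.
First-order decay: C = 103.3·exp(−k·t) = 103.3·0.8969 = 92.61 µg/L.
Second outfall: C = (207000·92.61 + 30300·544.0)/237300 = 150.2 µg/L.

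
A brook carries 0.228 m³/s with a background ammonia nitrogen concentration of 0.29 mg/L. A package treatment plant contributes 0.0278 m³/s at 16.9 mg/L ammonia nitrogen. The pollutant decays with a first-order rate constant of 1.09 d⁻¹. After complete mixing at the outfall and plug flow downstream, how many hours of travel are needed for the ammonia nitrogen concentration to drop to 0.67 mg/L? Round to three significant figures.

25.1 h

Conservation of mass: C = (0.2280·0.2900 + 0.02780·16.90) / 0.2558 = 0.5359/0.2558 = 2.095 mg/L.
2.095·exp(−k·t) = 0.67 → t = ln(2.095/0.67)/k = 90370 s = 25.10 h.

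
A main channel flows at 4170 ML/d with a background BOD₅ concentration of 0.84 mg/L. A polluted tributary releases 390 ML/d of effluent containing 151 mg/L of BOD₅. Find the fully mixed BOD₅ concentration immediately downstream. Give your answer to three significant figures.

Mass balance: C = (4170·0.8400 + 390.0·151.0) / 4560 = 62390/4560 = 13.68 mg/L.

13.7 mg/L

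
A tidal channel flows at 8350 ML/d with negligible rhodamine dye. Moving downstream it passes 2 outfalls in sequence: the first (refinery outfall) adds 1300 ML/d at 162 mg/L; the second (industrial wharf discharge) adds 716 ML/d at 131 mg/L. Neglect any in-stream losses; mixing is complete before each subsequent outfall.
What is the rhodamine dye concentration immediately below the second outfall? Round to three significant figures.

29.4 mg/L

After outfall 1: Q = 8350 + 1300 = 9650 ML/d; C = (8350·0 + 1300·162.0)/9650 = 21.82 mg/L.
After outfall 2: Q = 9650 + 716.0 = 10370 ML/d; C = (9650·21.82 + 716.0·131.0)/10370 = 29.36 mg/L.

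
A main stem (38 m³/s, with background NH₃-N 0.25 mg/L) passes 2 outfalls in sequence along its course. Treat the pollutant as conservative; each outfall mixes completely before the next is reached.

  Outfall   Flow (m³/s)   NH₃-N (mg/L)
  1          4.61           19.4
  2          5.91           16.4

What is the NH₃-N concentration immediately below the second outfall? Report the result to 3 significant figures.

4.04 mg/L

Below outfall 1: Q → 42.61 m³/s, C = (38.00·0.2500 + 4.610·19.40)/42.61 = 2.322 mg/L.
Below outfall 2: Q → 48.52 m³/s, C = (42.61·2.322 + 5.910·16.40)/48.52 = 4.037 mg/L.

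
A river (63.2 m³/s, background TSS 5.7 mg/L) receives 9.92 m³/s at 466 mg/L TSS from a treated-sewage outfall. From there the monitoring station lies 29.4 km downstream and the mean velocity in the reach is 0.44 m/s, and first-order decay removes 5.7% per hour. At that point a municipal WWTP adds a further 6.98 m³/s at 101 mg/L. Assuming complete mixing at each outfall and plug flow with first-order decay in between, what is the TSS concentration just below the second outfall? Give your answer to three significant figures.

29.7 mg/L

Mass balance: C = (63.20·5.700 + 9.920·466.0) / 73.12 = 4983/73.12 = 68.15 mg/L; combined flow 73.12 m³/s.
Travel time t = 29.4·1000 / 0.44 = 66820 s = 18.56 h.
5.7%/h lost → k = −ln(1 − 0.057) = 0.05869 h⁻¹.
After decay, C = 68.15 × e^(−kt) = 68.15 × 0.3365 = 22.93 mg/L.
Second outfall: C = (73.12·22.93 + 6.980·101.0)/80.10 = 29.73 mg/L.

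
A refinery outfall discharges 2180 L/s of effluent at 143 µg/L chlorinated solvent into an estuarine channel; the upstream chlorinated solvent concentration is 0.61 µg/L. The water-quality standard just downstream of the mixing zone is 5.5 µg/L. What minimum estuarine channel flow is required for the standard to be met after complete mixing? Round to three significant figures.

61300 L/s

Set C_mix = 5.5: (Q·0.6100 + 2180·143.0) / (Q + 2180) = 5.5
→ Q = 2180·(143.0 − 5.5)/(5.5 − 0.6100) = 61300 L/s.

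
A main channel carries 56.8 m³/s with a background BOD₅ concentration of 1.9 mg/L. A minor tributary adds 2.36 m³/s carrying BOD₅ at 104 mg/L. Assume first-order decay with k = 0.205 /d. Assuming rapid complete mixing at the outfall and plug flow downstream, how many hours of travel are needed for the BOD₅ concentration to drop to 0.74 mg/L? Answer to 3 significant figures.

Mixed concentration C = ΣQC/ΣQ = (56.80·1.900 + 2.360·104.0) / 59.16 = 353.4/59.16 = 5.973 mg/L.
5.973·exp(−k·t) = 0.74 → t = ln(5.973/0.74)/k = 880200 s = 244.5 h.

244 h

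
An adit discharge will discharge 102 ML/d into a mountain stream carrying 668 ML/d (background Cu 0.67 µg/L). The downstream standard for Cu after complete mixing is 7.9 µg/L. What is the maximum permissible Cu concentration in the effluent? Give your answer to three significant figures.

At the limit, (Qr·Cr + Qe·Cₑ)/(Qr + Qe) = 7.9:
Cₑ = (770.0·7.9 − 668.0·0.6700) / 102.0 = 55.25 µg/L.

55.2 µg/L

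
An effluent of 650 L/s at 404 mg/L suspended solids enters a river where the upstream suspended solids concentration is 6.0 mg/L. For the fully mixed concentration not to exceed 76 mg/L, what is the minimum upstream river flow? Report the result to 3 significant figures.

Set C_mix = 76: (Q·6.000 + 650.0·404.0) / (Q + 650.0) = 76
→ Q = 650.0·(404.0 − 76)/(76 − 6.000) = 3046 L/s.

3050 L/s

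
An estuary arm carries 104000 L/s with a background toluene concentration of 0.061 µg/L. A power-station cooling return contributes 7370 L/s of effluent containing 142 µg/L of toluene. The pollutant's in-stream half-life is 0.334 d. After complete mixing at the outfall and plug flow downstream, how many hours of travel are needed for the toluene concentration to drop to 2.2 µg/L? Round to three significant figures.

16.9 h

After mixing, C = (104000·0.06100 + 7370·142.0) / 111400 = 1053000/111400 = 9.454 µg/L.
Half-life 0.334 d → k = ln 2 / 0.334 = 2.075 d⁻¹.
9.454·exp(−k·t) = 2.2 → t = ln(9.454/2.2)/k = 60700 s = 16.86 h.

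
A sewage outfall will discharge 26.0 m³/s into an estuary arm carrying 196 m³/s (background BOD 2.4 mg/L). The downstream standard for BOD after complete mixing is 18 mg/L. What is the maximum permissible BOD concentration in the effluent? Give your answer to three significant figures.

136 mg/L

At the limit, (Qr·Cr + Qe·Cₑ)/(Qr + Qe) = 18:
Cₑ = (222.0·18 − 196.0·2.400) / 26.00 = 135.6 mg/L.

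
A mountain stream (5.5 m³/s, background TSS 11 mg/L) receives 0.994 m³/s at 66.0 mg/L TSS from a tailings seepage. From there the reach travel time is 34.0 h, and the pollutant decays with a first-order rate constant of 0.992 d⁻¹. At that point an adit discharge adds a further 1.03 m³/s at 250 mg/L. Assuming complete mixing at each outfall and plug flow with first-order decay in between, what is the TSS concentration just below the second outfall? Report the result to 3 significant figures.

38.3 mg/L

After mixing, C = (5.500·11.00 + 0.9940·66.00) / 6.494 = 126.1/6.494 = 19.42 mg/L; combined flow 6.494 m³/s.
Decay over the reach: 19.42·exp(−kt) = 19.42·0.2453 = 4.763 mg/L.
Second outfall: C = (6.494·4.763 + 1.030·250.0)/7.524 = 38.33 mg/L.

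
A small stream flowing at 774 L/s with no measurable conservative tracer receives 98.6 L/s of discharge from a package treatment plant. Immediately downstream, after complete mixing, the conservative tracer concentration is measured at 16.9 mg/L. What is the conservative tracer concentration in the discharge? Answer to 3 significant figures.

150 mg/L

Mass balance: 774.0·0 + 98.60·Cₑ = 872.6·16.90
→ Cₑ = (872.6·16.90 − 774.0·0) / 98.60 = 149.6 mg/L.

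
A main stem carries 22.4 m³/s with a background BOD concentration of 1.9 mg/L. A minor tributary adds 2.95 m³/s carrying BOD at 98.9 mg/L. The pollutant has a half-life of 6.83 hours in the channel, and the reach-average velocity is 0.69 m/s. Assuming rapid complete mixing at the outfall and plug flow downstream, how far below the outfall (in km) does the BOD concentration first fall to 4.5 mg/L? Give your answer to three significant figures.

26.3 km

Conservation of mass: C = (22.40·1.900 + 2.950·98.90) / 25.35 = 334.3/25.35 = 13.19 mg/L.
Half-life 6.83 h → k = ln 2 / 6.83 = 0.1015 h⁻¹ = 2.436 d⁻¹.
Set 13.19·exp(−k·t) = 4.5 → t = ln(13.19/4.5)/k = 38140 s = 10.59 h.
Distance = v·t = 0.69·38140 = 26320 m = 26.32 km.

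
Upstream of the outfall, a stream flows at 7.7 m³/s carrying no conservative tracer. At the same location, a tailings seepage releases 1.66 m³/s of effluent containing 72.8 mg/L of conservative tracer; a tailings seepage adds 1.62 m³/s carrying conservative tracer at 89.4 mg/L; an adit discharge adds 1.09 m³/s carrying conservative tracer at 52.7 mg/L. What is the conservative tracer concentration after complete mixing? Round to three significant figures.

26.8 mg/L

Flow-weighted average: C = (7.700·0 + 1.660·72.80 + 1.620·89.40 + 1.090·52.70) / 12.07 = 323.1/12.07 = 26.77 mg/L.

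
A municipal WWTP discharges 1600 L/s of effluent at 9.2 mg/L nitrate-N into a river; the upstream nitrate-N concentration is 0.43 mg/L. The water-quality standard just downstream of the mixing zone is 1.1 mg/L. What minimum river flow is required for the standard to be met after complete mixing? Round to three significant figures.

Set C_mix = 1.1: (Q·0.4300 + 1600·9.200) / (Q + 1600) = 1.1
→ Q = 1600·(9.200 − 1.1)/(1.1 − 0.4300) = 19340 L/s.

19300 L/s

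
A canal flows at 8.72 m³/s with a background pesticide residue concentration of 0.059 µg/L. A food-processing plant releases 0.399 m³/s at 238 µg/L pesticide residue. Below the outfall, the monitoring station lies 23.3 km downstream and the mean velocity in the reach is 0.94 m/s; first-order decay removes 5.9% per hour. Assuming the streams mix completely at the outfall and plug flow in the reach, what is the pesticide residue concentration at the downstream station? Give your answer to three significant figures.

After mixing, C = (8.720·0.05900 + 0.3990·238.0) / 9.119 = 95.48/9.119 = 10.47 µg/L.
Travel time t = 23.3·1000 / 0.94 = 24790 s = 6.885 h.
5.9%/h lost → k = −ln(1 − 0.059) = 0.06081 h⁻¹.
Applying C = C₀e^(−kt): 10.47 × 0.6579 = 6.888 µg/L.

6.89 µg/L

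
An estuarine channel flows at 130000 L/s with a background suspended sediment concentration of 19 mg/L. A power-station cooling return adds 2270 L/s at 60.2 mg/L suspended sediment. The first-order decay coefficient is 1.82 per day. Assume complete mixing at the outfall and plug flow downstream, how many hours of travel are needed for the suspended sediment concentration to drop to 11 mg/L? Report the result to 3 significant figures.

7.69 h

Conservation of mass: C = (130000·19.00 + 2270·60.20) / 132300 = 2607000/132300 = 19.71 mg/L.
19.71·exp(−k·t) = 11 → t = ln(19.71/11)/k = 27680 s = 7.689 h.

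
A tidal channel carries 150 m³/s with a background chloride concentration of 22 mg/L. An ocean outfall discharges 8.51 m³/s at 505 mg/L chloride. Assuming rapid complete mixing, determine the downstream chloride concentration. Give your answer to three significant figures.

After mixing, C = (150.0·22.00 + 8.510·505.0) / 158.5 = 7598/158.5 = 47.93 mg/L.

47.9 mg/L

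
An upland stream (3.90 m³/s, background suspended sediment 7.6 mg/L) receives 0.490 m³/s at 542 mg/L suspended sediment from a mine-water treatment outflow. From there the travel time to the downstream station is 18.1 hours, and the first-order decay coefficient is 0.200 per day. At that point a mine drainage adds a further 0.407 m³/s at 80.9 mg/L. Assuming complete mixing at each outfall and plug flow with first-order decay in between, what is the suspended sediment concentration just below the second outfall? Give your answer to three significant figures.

Mass balance: C = (3.900·7.600 + 0.4900·542.0) / 4.390 = 295.2/4.390 = 67.25 mg/L; combined flow 4.390 m³/s.
First-order decay: C = 67.25·exp(−k·t) = 67.25·0.8600 = 57.83 mg/L.
Second outfall: C = (4.390·57.83 + 0.4070·80.90)/4.797 = 59.79 mg/L.

59.8 mg/L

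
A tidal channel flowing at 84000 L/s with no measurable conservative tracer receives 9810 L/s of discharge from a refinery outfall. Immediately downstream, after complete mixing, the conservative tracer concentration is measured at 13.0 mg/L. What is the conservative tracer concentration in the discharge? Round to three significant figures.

Mass balance: 84000·0 + 9810·Cₑ = 93810·13.00
→ Cₑ = (93810·13.00 − 84000·0) / 9810 = 124.3 mg/L.

124 mg/L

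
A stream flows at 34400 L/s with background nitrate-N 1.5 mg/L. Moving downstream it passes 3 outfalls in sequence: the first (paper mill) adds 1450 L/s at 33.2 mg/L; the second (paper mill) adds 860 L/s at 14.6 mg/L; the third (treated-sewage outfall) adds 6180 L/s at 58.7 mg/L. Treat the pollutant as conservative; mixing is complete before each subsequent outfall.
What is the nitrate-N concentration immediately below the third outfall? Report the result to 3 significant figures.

11.1 mg/L

Outfall 1: combined Q = 35850 L/s; C = (34400·1.500 + 1450·33.20)/35850 = 2.782 mg/L.
Outfall 2: combined Q = 36710 L/s; C = (35850·2.782 + 860.0·14.60)/36710 = 3.059 mg/L.
Outfall 3: combined Q = 42890 L/s; C = (36710·3.059 + 6180·58.70)/42890 = 11.08 mg/L.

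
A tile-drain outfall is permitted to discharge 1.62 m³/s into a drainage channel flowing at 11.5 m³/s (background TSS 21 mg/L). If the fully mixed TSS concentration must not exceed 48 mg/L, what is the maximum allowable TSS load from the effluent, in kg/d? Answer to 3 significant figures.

33500 kg/d

Mass balance at the limit: 11.50·21.00 + 1.620·Cₑ = 13.12·48 → Cₑ = 239.7 mg/L.
Load = 1.620 m³/s × 239.7 g/m³ × 86 400 s/d = 33550 kg/d.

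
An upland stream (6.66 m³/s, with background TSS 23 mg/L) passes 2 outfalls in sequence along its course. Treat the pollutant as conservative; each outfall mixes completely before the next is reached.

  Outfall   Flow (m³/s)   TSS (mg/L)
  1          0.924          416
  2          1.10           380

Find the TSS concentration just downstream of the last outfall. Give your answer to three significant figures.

110 mg/L

After outfall 1: Q = 6.660 + 0.9240 = 7.584 m³/s; C = (6.660·23.00 + 0.9240·416.0)/7.584 = 70.88 mg/L.
After outfall 2: Q = 7.584 + 1.100 = 8.684 m³/s; C = (7.584·70.88 + 1.100·380.0)/8.684 = 110.0 mg/L.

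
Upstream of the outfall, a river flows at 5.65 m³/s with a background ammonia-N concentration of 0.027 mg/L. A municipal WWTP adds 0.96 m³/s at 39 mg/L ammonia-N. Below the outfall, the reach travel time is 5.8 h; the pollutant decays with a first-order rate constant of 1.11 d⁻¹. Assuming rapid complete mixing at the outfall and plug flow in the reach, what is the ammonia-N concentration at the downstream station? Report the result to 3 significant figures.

Flow-weighted average: C = (5.650·0.02700 + 0.9600·39.00) / 6.610 = 37.59/6.610 = 5.687 mg/L.
After decay, C = 5.687 × e^(−kt) = 5.687 × 0.7647 = 4.349 mg/L.

4.35 mg/L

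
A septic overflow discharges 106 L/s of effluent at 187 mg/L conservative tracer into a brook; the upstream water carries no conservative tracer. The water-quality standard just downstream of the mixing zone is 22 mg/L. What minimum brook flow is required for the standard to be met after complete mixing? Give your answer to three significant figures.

795 L/s

Set C_mix = 22: (Q·0 + 106.0·187.0) / (Q + 106.0) = 22
→ Q = 106.0·(187.0 − 22)/(22 − 0) = 795.0 L/s.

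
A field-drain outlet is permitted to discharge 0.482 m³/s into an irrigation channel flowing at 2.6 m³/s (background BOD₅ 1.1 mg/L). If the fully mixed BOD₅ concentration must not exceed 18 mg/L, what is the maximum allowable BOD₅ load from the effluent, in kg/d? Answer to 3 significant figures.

Mass balance at the limit: 2.600·1.100 + 0.4820·Cₑ = 3.082·18 → Cₑ = 109.2 mg/L.
Load = 0.4820 m³/s × 109.2 g/m³ × 86 400 s/d = 4546 kg/d.

4550 kg/d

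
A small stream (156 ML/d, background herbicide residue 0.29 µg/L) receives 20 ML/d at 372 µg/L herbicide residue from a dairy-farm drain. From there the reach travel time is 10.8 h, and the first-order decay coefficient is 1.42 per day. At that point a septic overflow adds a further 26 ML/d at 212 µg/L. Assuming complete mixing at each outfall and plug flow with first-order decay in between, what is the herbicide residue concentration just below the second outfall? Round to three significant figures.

Flow-weighted average: C = (156.0·0.2900 + 20.00·372.0) / 176.0 = 7485/176.0 = 42.53 µg/L; combined flow 176.0 ML/d.
Decay over the reach: 42.53·exp(−kt) = 42.53·0.5278 = 22.45 µg/L.
Second outfall: C = (176.0·22.45 + 26.00·212.0)/202.0 = 46.85 µg/L.

46.8 µg/L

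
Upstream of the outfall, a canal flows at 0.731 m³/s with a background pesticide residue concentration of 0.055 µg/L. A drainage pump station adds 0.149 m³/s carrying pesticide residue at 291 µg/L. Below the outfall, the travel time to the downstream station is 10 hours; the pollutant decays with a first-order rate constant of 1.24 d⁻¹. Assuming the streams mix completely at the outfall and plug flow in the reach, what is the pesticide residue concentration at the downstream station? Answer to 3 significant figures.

29.4 µg/L

Mixed concentration C = ΣQC/ΣQ = (0.7310·0.05500 + 0.1490·291.0) / 0.8800 = 43.40/0.8800 = 49.32 µg/L.
First-order decay: C = 49.32·exp(−k·t) = 49.32·0.5965 = 29.42 µg/L.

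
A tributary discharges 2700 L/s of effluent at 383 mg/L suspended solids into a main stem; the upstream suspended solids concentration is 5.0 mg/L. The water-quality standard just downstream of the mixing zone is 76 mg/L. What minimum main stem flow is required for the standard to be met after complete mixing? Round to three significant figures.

Set C_mix = 76: (Q·5.000 + 2700·383.0) / (Q + 2700) = 76
→ Q = 2700·(383.0 − 76)/(76 − 5.000) = 11670 L/s.

11700 L/s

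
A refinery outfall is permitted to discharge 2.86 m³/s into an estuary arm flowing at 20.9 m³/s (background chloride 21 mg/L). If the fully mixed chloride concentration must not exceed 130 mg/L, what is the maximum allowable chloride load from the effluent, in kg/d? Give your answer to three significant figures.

Mass balance at the limit: 20.90·21.00 + 2.860·Cₑ = 23.76·130 → Cₑ = 926.5 mg/L.
Load = 2.860 m³/s × 926.5 g/m³ × 86 400 s/d = 229000 kg/d.

229000 kg/d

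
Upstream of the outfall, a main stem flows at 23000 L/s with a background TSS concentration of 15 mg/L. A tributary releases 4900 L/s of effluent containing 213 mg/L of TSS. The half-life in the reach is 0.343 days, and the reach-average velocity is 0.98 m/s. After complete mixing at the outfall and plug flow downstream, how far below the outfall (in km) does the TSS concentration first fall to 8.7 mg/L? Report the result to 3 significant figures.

Mixed concentration C = ΣQC/ΣQ = (23000·15.00 + 4900·213.0) / 27900 = 1389000/27900 = 49.77 mg/L.
Half-life 0.343 d → k = ln 2 / 0.343 = 2.021 d⁻¹.
Set 49.77·exp(−k·t) = 8.7 → t = ln(49.77/8.7)/k = 74570 s = 20.71 h.
Distance = v·t = 0.98·74570 = 73080 m = 73.08 km.

73.1 km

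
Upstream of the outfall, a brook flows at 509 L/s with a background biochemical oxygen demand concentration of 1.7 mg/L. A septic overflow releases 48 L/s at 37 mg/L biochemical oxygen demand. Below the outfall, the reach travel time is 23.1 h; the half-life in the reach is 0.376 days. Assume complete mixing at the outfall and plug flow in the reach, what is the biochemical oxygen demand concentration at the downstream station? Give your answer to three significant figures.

Mixed concentration C = ΣQC/ΣQ = (509.0·1.700 + 48.00·37.00) / 557.0 = 2641/557.0 = 4.742 mg/L.
Half-life 0.376 d → k = ln 2 / 0.376 = 1.843 d⁻¹.
First-order decay: C = 4.742·exp(−k·t) = 4.742·0.1696 = 0.8042 mg/L.

0.804 mg/L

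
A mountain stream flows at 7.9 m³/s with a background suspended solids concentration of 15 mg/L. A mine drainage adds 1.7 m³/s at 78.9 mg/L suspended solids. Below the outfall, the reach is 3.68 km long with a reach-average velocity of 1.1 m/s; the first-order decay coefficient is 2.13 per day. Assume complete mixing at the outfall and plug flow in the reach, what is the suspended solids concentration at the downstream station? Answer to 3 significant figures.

24.2 mg/L

Mixed concentration C = ΣQC/ΣQ = (7.900·15.00 + 1.700·78.90) / 9.600 = 252.6/9.600 = 26.32 mg/L.
Travel time t = 3.68·1000 / 1.1 = 3345 s = 0.9293 h.
Applying C = C₀e^(−kt): 26.32 × 0.9208 = 24.23 mg/L.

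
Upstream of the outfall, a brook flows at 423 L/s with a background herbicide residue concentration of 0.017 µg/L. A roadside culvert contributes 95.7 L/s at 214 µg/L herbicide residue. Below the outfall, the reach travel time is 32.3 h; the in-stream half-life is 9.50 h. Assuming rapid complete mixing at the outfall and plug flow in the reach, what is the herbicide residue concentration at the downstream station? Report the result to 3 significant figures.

Conservation of mass: C = (423.0·0.01700 + 95.70·214.0) / 518.7 = 20490/518.7 = 39.50 µg/L.
Half-life 9.50 h → k = ln 2 / 9.50 = 0.07296 h⁻¹ = 1.751 d⁻¹.
After decay, C = 39.50 × e^(−kt) = 39.50 × 0.09473 = 3.742 µg/L.

3.74 µg/L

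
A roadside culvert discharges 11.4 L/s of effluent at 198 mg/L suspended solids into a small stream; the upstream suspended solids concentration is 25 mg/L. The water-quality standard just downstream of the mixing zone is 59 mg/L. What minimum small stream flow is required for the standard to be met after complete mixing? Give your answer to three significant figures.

Set C_mix = 59: (Q·25.00 + 11.40·198.0) / (Q + 11.40) = 59
→ Q = 11.40·(198.0 − 59)/(59 − 25.00) = 46.61 L/s.

46.6 L/s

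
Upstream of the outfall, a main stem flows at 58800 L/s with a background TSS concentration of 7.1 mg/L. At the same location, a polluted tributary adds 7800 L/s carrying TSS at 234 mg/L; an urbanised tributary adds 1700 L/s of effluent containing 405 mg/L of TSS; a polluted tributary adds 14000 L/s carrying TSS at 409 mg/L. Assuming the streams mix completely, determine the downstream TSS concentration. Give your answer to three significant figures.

105 mg/L

Mass balance: C = (58800·7.100 + 7800·234.0 + 1700·405.0 + 14000·409.0) / 82300 = 8657000/82300 = 105.2 mg/L.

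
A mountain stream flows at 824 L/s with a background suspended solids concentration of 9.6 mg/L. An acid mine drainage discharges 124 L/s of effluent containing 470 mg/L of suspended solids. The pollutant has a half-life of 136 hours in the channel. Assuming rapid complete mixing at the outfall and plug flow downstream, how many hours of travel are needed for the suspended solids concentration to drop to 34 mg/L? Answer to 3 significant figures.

Mass balance: C = (824.0·9.600 + 124.0·470.0) / 948.0 = 66190/948.0 = 69.82 mg/L.
Half-life 136 h → k = ln 2 / 136 = 0.005097 h⁻¹ = 0.1223 d⁻¹.
69.82·exp(−k·t) = 34 → t = ln(69.82/34)/k = 508300 s = 141.2 h.

141 h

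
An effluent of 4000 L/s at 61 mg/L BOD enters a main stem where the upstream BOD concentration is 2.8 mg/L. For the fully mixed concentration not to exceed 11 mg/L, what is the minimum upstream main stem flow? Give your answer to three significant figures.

24400 L/s

Set C_mix = 11: (Q·2.800 + 4000·61.00) / (Q + 4000) = 11
→ Q = 4000·(61.00 − 11)/(11 − 2.800) = 24390 L/s.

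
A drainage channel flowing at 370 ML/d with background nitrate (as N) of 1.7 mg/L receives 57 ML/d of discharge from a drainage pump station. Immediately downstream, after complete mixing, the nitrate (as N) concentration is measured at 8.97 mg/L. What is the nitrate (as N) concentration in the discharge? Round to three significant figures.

56.2 mg/L

Mass balance: 370.0·1.700 + 57.00·Cₑ = 427.0·8.970
→ Cₑ = (427.0·8.970 − 370.0·1.700) / 57.00 = 56.16 mg/L.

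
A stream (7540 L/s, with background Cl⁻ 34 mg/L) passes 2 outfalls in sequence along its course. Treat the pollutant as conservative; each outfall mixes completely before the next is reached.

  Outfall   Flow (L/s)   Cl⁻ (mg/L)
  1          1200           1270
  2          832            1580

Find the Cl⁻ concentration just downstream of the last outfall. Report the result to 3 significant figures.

323 mg/L

Outfall 1: combined Q = 8740 L/s; C = (7540·34.00 + 1200·1270)/8740 = 203.7 mg/L.
Outfall 2: combined Q = 9572 L/s; C = (8740·203.7 + 832.0·1580)/9572 = 323.3 mg/L.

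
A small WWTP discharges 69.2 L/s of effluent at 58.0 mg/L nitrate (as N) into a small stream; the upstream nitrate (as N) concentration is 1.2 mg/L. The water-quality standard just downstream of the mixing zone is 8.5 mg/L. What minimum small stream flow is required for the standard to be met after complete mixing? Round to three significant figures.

Set C_mix = 8.5: (Q·1.200 + 69.20·58.00) / (Q + 69.20) = 8.5
→ Q = 69.20·(58.00 − 8.5)/(8.5 − 1.200) = 469.2 L/s.

469 L/s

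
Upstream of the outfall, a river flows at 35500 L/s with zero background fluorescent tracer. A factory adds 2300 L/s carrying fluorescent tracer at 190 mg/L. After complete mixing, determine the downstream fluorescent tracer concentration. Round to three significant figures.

11.6 mg/L

Flow-weighted average: C = (35500·0 + 2300·190.0) / 37800 = 437000/37800 = 11.56 mg/L.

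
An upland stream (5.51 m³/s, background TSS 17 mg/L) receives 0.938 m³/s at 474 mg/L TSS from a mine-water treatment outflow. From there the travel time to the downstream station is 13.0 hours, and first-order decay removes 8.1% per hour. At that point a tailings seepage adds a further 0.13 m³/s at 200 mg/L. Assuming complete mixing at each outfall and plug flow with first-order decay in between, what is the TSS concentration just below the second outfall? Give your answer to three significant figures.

31.2 mg/L

Conservation of mass: C = (5.510·17.00 + 0.9380·474.0) / 6.448 = 538.3/6.448 = 83.48 mg/L; combined flow 6.448 m³/s.
8.1%/h lost → k = −ln(1 − 0.081) = 0.08447 h⁻¹.
Applying C = C₀e^(−kt): 83.48 × 0.3335 = 27.84 mg/L.
Second outfall: C = (6.448·27.84 + 0.1300·200.0)/6.578 = 31.24 mg/L.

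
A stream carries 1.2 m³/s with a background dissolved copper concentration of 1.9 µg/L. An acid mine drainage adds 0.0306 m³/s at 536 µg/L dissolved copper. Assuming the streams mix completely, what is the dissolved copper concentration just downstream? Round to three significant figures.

15.2 µg/L

Conservation of mass: C = (1.200·1.900 + 0.03060·536.0) / 1.231 = 18.68/1.231 = 15.18 µg/L.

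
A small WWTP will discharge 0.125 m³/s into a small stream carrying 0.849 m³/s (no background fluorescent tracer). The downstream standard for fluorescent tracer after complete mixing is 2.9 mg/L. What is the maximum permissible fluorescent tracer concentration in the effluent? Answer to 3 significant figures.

At the limit, (Qr·Cr + Qe·Cₑ)/(Qr + Qe) = 2.9:
Cₑ = (0.9740·2.9 − 0.8490·0) / 0.1250 = 22.60 mg/L.

22.6 mg/L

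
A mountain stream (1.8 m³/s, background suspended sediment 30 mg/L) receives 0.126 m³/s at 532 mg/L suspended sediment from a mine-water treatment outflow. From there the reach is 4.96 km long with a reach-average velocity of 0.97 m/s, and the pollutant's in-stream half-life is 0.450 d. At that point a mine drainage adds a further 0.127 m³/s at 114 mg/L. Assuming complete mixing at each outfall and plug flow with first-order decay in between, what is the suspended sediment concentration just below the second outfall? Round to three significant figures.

60.9 mg/L

Flow-weighted average: C = (1.800·30.00 + 0.1260·532.0) / 1.926 = 121.0/1.926 = 62.84 mg/L; combined flow 1.926 m³/s.
Travel time t = 4.96·1000 / 0.97 = 5113 s = 1.420 h.
Half-life 0.450 d → k = ln 2 / 0.450 = 1.540 d⁻¹.
First-order decay: C = 62.84·exp(−k·t) = 62.84·0.9129 = 57.37 mg/L.
At the second outfall, C = (1.926·57.37 + 0.1270·114.0) / (1.926 + 0.1270) = 60.87 mg/L.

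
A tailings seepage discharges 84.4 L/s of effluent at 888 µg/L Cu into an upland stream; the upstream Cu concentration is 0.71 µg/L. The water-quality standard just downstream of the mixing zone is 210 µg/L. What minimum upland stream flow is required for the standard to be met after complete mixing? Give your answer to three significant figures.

Set C_mix = 210: (Q·0.7100 + 84.40·888.0) / (Q + 84.40) = 210
→ Q = 84.40·(888.0 − 210)/(210 − 0.7100) = 273.4 L/s.

273 L/s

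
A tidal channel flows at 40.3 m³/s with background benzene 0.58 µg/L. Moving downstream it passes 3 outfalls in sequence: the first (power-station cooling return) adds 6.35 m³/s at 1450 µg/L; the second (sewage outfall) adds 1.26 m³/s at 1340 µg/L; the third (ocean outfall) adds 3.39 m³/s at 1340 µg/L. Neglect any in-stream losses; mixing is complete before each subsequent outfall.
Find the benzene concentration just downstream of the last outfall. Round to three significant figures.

301 µg/L

Below outfall 1: Q → 46.65 m³/s, C = (40.30·0.5800 + 6.350·1450)/46.65 = 197.9 µg/L.
Below outfall 2: Q → 47.91 m³/s, C = (46.65·197.9 + 1.260·1340)/47.91 = 227.9 µg/L.
Below outfall 3: Q → 51.30 m³/s, C = (47.91·227.9 + 3.390·1340)/51.30 = 301.4 µg/L.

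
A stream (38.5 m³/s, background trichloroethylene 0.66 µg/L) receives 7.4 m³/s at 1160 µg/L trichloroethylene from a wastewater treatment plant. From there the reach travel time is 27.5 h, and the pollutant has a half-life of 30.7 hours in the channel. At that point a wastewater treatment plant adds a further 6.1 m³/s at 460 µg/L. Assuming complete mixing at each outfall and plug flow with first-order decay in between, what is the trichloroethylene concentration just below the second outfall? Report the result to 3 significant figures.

143 µg/L

Flow-weighted average: C = (38.50·0.6600 + 7.400·1160) / 45.90 = 8609/45.90 = 187.6 µg/L; combined flow 45.90 m³/s.
Half-life 30.7 h → k = ln 2 / 30.7 = 0.02258 h⁻¹ = 0.5419 d⁻¹.
After decay, C = 187.6 × e^(−kt) = 187.6 × 0.5375 = 100.8 µg/L.
At the second outfall, C = (45.90·100.8 + 6.100·460.0) / (45.90 + 6.100) = 142.9 µg/L.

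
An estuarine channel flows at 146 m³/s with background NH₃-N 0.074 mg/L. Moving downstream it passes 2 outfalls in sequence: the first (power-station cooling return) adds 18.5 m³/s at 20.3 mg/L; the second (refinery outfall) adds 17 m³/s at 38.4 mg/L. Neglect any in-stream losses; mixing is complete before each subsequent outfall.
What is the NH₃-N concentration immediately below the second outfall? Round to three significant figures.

5.73 mg/L

After outfall 1: Q = 146.0 + 18.50 = 164.5 m³/s; C = (146.0·0.07400 + 18.50·20.30)/164.5 = 2.349 mg/L.
After outfall 2: Q = 164.5 + 17.00 = 181.5 m³/s; C = (164.5·2.349 + 17.00·38.40)/181.5 = 5.725 mg/L.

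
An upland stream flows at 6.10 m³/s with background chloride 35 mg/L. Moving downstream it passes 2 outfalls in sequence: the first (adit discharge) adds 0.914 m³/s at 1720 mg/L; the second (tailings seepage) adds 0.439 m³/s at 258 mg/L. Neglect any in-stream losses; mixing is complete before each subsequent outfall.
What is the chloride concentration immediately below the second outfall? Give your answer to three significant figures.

255 mg/L

After outfall 1: Q = 6.100 + 0.9140 = 7.014 m³/s; C = (6.100·35.00 + 0.9140·1720)/7.014 = 254.6 mg/L.
After outfall 2: Q = 7.014 + 0.4390 = 7.453 m³/s; C = (7.014·254.6 + 0.4390·258.0)/7.453 = 254.8 mg/L.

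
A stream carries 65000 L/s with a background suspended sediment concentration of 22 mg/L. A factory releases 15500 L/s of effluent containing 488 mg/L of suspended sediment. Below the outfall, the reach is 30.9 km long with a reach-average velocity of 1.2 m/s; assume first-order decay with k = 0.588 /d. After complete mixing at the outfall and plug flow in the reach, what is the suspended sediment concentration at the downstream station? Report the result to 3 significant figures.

Flow-weighted average: C = (65000·22.00 + 15500·488.0) / 80500 = 8994000/80500 = 111.7 mg/L.
Travel time t = 30.9·1000 / 1.2 = 25750 s = 7.153 h.
Applying C = C₀e^(−kt): 111.7 × 0.8393 = 93.77 mg/L.

93.8 mg/L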